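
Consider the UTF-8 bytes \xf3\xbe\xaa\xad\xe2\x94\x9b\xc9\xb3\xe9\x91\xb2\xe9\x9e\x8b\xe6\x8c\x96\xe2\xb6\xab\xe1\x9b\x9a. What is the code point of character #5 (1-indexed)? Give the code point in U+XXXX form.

Offset 0: leading byte 0xF3 = 11110011 → 4-byte char #1 = F3 BE AA AD.
Offset 4: leading byte 0xE2 = 11100010 → 3-byte char #2 = E2 94 9B.
Offset 7: leading byte 0xC9 = 11001001 → 2-byte char #3 = C9 B3.
Offset 9: leading byte 0xE9 = 11101001 → 3-byte char #4 = E9 91 B2.
Offset 12: leading byte 0xE9 = 11101001 → 3-byte char #5 = E9 9E 8B.
Leading byte 0xE9 = 11101001 matches 1110xxxx → 3-byte sequence.
Byte 1: 0xE9 = 11101001, payload 1001 (4 bits).
Byte 2: 0x9E = 10011110 (10xxxxxx ✓), payload 011110.
Byte 3: 0x8B = 10001011 (10xxxxxx ✓), payload 001011.
Concatenate: 1001011110001011 = 0x978B (16 bits → U+978B).

U+978B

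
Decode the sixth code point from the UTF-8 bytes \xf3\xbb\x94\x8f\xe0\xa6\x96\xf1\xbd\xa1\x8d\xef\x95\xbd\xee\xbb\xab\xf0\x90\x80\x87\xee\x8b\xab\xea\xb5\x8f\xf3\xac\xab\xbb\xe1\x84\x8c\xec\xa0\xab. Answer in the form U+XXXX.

U+10007

Offset 0: leading byte 0xF3 = 11110011 → 4-byte char #1 = F3 BB 94 8F.
Offset 4: leading byte 0xE0 = 11100000 → 3-byte char #2 = E0 A6 96.
Offset 7: leading byte 0xF1 = 11110001 → 4-byte char #3 = F1 BD A1 8D.
Offset 11: leading byte 0xEF = 11101111 → 3-byte char #4 = EF 95 BD.
Offset 14: leading byte 0xEE = 11101110 → 3-byte char #5 = EE BB AB.
Offset 17: leading byte 0xF0 = 11110000 → 4-byte char #6 = F0 90 80 87.
Leading byte 0xF0 = 11110000 matches 11110xxx → 4-byte sequence.
Byte 1: 0xF0 = 11110000, payload 000 (3 bits).
Byte 2: 0x90 = 10010000 (10xxxxxx ✓), payload 010000.
Byte 3: 0x80 = 10000000 (10xxxxxx ✓), payload 000000.
Byte 4: 0x87 = 10000111 (10xxxxxx ✓), payload 000111.
Concatenate: 000010000000000000111 = 0x10007 (21 bits → U+10007).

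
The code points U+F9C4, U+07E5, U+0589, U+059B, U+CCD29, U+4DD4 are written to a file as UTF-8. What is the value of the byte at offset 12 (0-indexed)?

0xA9

U+F9C4 → 3-byte form EF A7 84 at offsets 0–2.
U+07E5 → 2-byte form DF A5 at offsets 3–4.
U+0589 → 2-byte form D6 89 at offsets 5–6.
U+059B → 2-byte form D6 9B at offsets 7–8.
U+CCD29 → 4-byte form F3 8C B4 A9 at offsets 9–12.
Offset 12 falls in char 5's range; it's byte 4 of F3 8C B4 A9 = 0xA9.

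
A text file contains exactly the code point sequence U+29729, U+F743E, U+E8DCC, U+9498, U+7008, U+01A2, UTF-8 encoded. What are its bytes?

U+29729: 4-byte form → F0 A9 9C A9.
U+F743E: 4-byte form → F3 B7 90 BE.
U+E8DCC: 4-byte form → F3 A8 B7 8C.
U+9498: 3-byte form → E9 92 98.
U+7008: 3-byte form → E7 80 88.
U+01A2: 2-byte form → C6 A2.
Concatenated (20 bytes): F0 A9 9C A9 F3 B7 90 BE F3 A8 B7 8C E9 92 98 E7 80 88 C6 A2.

F0 A9 9C A9 F3 B7 90 BE F3 A8 B7 8C E9 92 98 E7 80 88 C6 A2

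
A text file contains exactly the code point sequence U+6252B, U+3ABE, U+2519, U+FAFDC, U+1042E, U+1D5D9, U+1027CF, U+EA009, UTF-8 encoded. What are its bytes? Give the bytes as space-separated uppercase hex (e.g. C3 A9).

F1 A2 94 AB E3 AA BE E2 94 99 F3 BA BF 9C F0 90 90 AE F0 9D 97 99 F4 82 9F 8F F3 AA 80 89

U+6252B: 4-byte form → F1 A2 94 AB.
U+3ABE: 3-byte form → E3 AA BE.
U+2519: 3-byte form → E2 94 99.
U+FAFDC: 4-byte form → F3 BA BF 9C.
U+1042E: 4-byte form → F0 90 90 AE.
U+1D5D9: 4-byte form → F0 9D 97 99.
U+1027CF: 4-byte form → F4 82 9F 8F.
U+EA009: 4-byte form → F3 AA 80 89.
Concatenated (30 bytes): F1 A2 94 AB E3 AA BE E2 94 99 F3 BA BF 9C F0 90 90 AE F0 9D 97 99 F4 82 9F 8F F3 AA 80 89.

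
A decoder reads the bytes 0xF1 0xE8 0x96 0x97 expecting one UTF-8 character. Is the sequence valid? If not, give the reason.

invalid (non-continuation byte where continuation expected)

Leading byte 0xF1 = 11110001 → 4-byte form.
Byte 2 is 0xE8 = 11101000, which is not 10xxxxxx — expected a continuation byte.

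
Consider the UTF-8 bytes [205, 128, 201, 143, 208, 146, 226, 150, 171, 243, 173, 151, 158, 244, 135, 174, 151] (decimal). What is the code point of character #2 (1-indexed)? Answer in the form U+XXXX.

Offset 0: leading byte 0xCD = 11001101 → 2-byte char #1 = CD 80.
Offset 2: leading byte 0xC9 = 11001001 → 2-byte char #2 = C9 8F.
Leading byte 0xC9 = 11001001 matches 110xxxxx → 2-byte sequence.
Byte 1: 0xC9 = 11001001, payload 01001 (5 bits).
Byte 2: 0x8F = 10001111 (10xxxxxx ✓), payload 001111.
Concatenate: 01001001111 = 0x24F (11 bits → U+024F).

U+024F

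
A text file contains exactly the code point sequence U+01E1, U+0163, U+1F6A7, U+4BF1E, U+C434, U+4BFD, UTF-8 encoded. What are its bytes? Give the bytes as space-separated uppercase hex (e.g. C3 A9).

C7 A1 C5 A3 F0 9F 9A A7 F1 8B BC 9E EC 90 B4 E4 AF BD

U+01E1: 2-byte form → C7 A1.
U+0163: 2-byte form → C5 A3.
U+1F6A7: 4-byte form → F0 9F 9A A7.
U+4BF1E: 4-byte form → F1 8B BC 9E.
U+C434: 3-byte form → EC 90 B4.
U+4BFD: 3-byte form → E4 AF BD.
Concatenated (18 bytes): C7 A1 C5 A3 F0 9F 9A A7 F1 8B BC 9E EC 90 B4 E4 AF BD.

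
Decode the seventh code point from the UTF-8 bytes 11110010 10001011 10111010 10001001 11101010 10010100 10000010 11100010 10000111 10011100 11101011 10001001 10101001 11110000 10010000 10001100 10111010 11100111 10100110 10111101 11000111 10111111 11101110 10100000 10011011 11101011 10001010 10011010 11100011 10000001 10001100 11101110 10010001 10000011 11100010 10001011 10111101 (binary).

Offset 0: leading byte 0xF2 = 11110010 → 4-byte char #1 = F2 8B BA 89.
Offset 4: leading byte 0xEA = 11101010 → 3-byte char #2 = EA 94 82.
Offset 7: leading byte 0xE2 = 11100010 → 3-byte char #3 = E2 87 9C.
Offset 10: leading byte 0xEB = 11101011 → 3-byte char #4 = EB 89 A9.
Offset 13: leading byte 0xF0 = 11110000 → 4-byte char #5 = F0 90 8C BA.
Offset 17: leading byte 0xE7 = 11100111 → 3-byte char #6 = E7 A6 BD.
Offset 20: leading byte 0xC7 = 11000111 → 2-byte char #7 = C7 BF.
Leading byte 0xC7 = 11000111 matches 110xxxxx → 2-byte sequence.
Byte 1: 0xC7 = 11000111, payload 00111 (5 bits).
Byte 2: 0xBF = 10111111 (10xxxxxx ✓), payload 111111.
Concatenate: 00111111111 = 0x1FF (11 bits → U+01FF).

U+01FF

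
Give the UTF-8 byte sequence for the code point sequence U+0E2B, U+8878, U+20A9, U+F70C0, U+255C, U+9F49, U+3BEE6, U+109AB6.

E0 B8 AB E8 A1 B8 E2 82 A9 F3 B7 83 80 E2 95 9C E9 BD 89 F0 BB BB A6 F4 89 AA B6

U+0E2B: 3-byte form → E0 B8 AB.
U+8878: 3-byte form → E8 A1 B8.
U+20A9: 3-byte form → E2 82 A9.
U+F70C0: 4-byte form → F3 B7 83 80.
U+255C: 3-byte form → E2 95 9C.
U+9F49: 3-byte form → E9 BD 89.
U+3BEE6: 4-byte form → F0 BB BB A6.
U+109AB6: 4-byte form → F4 89 AA B6.
Concatenated (27 bytes): E0 B8 AB E8 A1 B8 E2 82 A9 F3 B7 83 80 E2 95 9C E9 BD 89 F0 BB BB A6 F4 89 AA B6.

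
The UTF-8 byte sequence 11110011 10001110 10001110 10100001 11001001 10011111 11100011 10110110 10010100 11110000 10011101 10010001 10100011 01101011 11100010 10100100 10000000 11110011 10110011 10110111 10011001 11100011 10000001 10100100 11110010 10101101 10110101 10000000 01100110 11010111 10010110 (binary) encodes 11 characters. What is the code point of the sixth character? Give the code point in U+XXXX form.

Offset 0: leading byte 0xF3 = 11110011 → 4-byte char #1 = F3 8E 8E A1.
Offset 4: leading byte 0xC9 = 11001001 → 2-byte char #2 = C9 9F.
Offset 6: leading byte 0xE3 = 11100011 → 3-byte char #3 = E3 B6 94.
Offset 9: leading byte 0xF0 = 11110000 → 4-byte char #4 = F0 9D 91 A3.
Offset 13: leading byte 0x6B = 01101011 → 1-byte char #5 = 6B.
Offset 14: leading byte 0xE2 = 11100010 → 3-byte char #6 = E2 A4 80.
Leading byte 0xE2 = 11100010 matches 1110xxxx → 3-byte sequence.
Byte 1: 0xE2 = 11100010, payload 0010 (4 bits).
Byte 2: 0xA4 = 10100100 (10xxxxxx ✓), payload 100100.
Byte 3: 0x80 = 10000000 (10xxxxxx ✓), payload 000000.
Concatenate: 0010100100000000 = 0x2900 (16 bits → U+2900).

U+2900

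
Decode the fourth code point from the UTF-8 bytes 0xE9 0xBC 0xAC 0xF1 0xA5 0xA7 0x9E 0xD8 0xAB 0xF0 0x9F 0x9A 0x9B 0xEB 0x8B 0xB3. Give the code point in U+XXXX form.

Offset 0: leading byte 0xE9 = 11101001 → 3-byte char #1 = E9 BC AC.
Offset 3: leading byte 0xF1 = 11110001 → 4-byte char #2 = F1 A5 A7 9E.
Offset 7: leading byte 0xD8 = 11011000 → 2-byte char #3 = D8 AB.
Offset 9: leading byte 0xF0 = 11110000 → 4-byte char #4 = F0 9F 9A 9B.
Leading byte 0xF0 = 11110000 matches 11110xxx → 4-byte sequence.
Byte 1: 0xF0 = 11110000, payload 000 (3 bits).
Byte 2: 0x9F = 10011111 (10xxxxxx ✓), payload 011111.
Byte 3: 0x9A = 10011010 (10xxxxxx ✓), payload 011010.
Byte 4: 0x9B = 10011011 (10xxxxxx ✓), payload 011011.
Concatenate: 000011111011010011011 = 0x1F69B (21 bits → U+1F69B).

U+1F69B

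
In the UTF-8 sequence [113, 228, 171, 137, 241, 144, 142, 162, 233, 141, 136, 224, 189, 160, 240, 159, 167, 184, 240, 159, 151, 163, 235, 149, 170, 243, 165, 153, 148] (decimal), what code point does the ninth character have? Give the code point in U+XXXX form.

Offset 0: leading byte 0x71 = 01110001 → 1-byte char #1 = 71.
Offset 1: leading byte 0xE4 = 11100100 → 3-byte char #2 = E4 AB 89.
Offset 4: leading byte 0xF1 = 11110001 → 4-byte char #3 = F1 90 8E A2.
Offset 8: leading byte 0xE9 = 11101001 → 3-byte char #4 = E9 8D 88.
Offset 11: leading byte 0xE0 = 11100000 → 3-byte char #5 = E0 BD A0.
Offset 14: leading byte 0xF0 = 11110000 → 4-byte char #6 = F0 9F A7 B8.
Offset 18: leading byte 0xF0 = 11110000 → 4-byte char #7 = F0 9F 97 A3.
Offset 22: leading byte 0xEB = 11101011 → 3-byte char #8 = EB 95 AA.
Offset 25: leading byte 0xF3 = 11110011 → 4-byte char #9 = F3 A5 99 94.
Leading byte 0xF3 = 11110011 matches 11110xxx → 4-byte sequence.
Byte 1: 0xF3 = 11110011, payload 011 (3 bits).
Byte 2: 0xA5 = 10100101 (10xxxxxx ✓), payload 100101.
Byte 3: 0x99 = 10011001 (10xxxxxx ✓), payload 011001.
Byte 4: 0x94 = 10010100 (10xxxxxx ✓), payload 010100.
Concatenate: 011100101011001010100 = 0xE5654 (21 bits → U+E5654).

U+E5654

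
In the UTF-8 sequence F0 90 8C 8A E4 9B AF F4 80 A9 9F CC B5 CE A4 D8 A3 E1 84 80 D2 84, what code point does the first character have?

Offset 0: leading byte 0xF0 = 11110000 → 4-byte char #1 = F0 90 8C 8A.
Leading byte 0xF0 = 11110000 matches 11110xxx → 4-byte sequence.
Byte 1: 0xF0 = 11110000, payload 000 (3 bits).
Byte 2: 0x90 = 10010000 (10xxxxxx ✓), payload 010000.
Byte 3: 0x8C = 10001100 (10xxxxxx ✓), payload 001100.
Byte 4: 0x8A = 10001010 (10xxxxxx ✓), payload 001010.
Concatenate: 000010000001100001010 = 0x1030A (21 bits → U+1030A).

U+1030A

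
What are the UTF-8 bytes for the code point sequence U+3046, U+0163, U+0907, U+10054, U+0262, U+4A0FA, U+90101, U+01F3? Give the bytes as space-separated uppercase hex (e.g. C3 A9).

U+3046: 3-byte form → E3 81 86.
U+0163: 2-byte form → C5 A3.
U+0907: 3-byte form → E0 A4 87.
U+10054: 4-byte form → F0 90 81 94.
U+0262: 2-byte form → C9 A2.
U+4A0FA: 4-byte form → F1 8A 83 BA.
U+90101: 4-byte form → F2 90 84 81.
U+01F3: 2-byte form → C7 B3.
Concatenated (24 bytes): E3 81 86 C5 A3 E0 A4 87 F0 90 81 94 C9 A2 F1 8A 83 BA F2 90 84 81 C7 B3.

E3 81 86 C5 A3 E0 A4 87 F0 90 81 94 C9 A2 F1 8A 83 BA F2 90 84 81 C7 B3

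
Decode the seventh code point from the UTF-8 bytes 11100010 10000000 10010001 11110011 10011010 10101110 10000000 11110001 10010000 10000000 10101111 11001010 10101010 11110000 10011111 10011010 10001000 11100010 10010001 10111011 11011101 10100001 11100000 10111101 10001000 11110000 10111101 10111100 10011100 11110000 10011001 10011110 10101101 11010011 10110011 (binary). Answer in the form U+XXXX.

Offset 0: leading byte 0xE2 = 11100010 → 3-byte char #1 = E2 80 91.
Offset 3: leading byte 0xF3 = 11110011 → 4-byte char #2 = F3 9A AE 80.
Offset 7: leading byte 0xF1 = 11110001 → 4-byte char #3 = F1 90 80 AF.
Offset 11: leading byte 0xCA = 11001010 → 2-byte char #4 = CA AA.
Offset 13: leading byte 0xF0 = 11110000 → 4-byte char #5 = F0 9F 9A 88.
Offset 17: leading byte 0xE2 = 11100010 → 3-byte char #6 = E2 91 BB.
Offset 20: leading byte 0xDD = 11011101 → 2-byte char #7 = DD A1.
Leading byte 0xDD = 11011101 matches 110xxxxx → 2-byte sequence.
Byte 1: 0xDD = 11011101, payload 11101 (5 bits).
Byte 2: 0xA1 = 10100001 (10xxxxxx ✓), payload 100001.
Concatenate: 11101100001 = 0x761 (11 bits → U+0761).

U+0761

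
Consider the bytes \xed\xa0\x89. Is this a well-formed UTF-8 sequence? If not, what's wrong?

invalid (encodes a surrogate (U+D800–U+DFFF))

Structurally a 3-byte sequence; payload = 0xD809.
But 0xD809 is in U+D800–U+DFFF, the surrogate range. Surrogates are not Unicode scalar values and are forbidden in UTF-8.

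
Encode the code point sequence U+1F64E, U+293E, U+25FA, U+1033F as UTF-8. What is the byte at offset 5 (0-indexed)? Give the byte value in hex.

0xA4

U+1F64E → 4-byte form F0 9F 99 8E at offsets 0–3.
U+293E → 3-byte form E2 A4 BE at offsets 4–6.
Offset 5 falls in char 2's range; it's byte 2 of E2 A4 BE = 0xA4.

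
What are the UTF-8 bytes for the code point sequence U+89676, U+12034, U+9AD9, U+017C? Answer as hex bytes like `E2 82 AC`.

F2 89 99 B6 F0 92 80 B4 E9 AB 99 C5 BC

U+89676: 4-byte form → F2 89 99 B6.
U+12034: 4-byte form → F0 92 80 B4.
U+9AD9: 3-byte form → E9 AB 99.
U+017C: 2-byte form → C5 BC.
Concatenated (13 bytes): F2 89 99 B6 F0 92 80 B4 E9 AB 99 C5 BC.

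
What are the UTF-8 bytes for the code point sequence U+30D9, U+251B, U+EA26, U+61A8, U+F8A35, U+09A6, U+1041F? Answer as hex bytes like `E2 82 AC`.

E3 83 99 E2 94 9B EE A8 A6 E6 86 A8 F3 B8 A8 B5 E0 A6 A6 F0 90 90 9F

U+30D9: 3-byte form → E3 83 99.
U+251B: 3-byte form → E2 94 9B.
U+EA26: 3-byte form → EE A8 A6.
U+61A8: 3-byte form → E6 86 A8.
U+F8A35: 4-byte form → F3 B8 A8 B5.
U+09A6: 3-byte form → E0 A6 A6.
U+1041F: 4-byte form → F0 90 90 9F.
Concatenated (23 bytes): E3 83 99 E2 94 9B EE A8 A6 E6 86 A8 F3 B8 A8 B5 E0 A6 A6 F0 90 90 9F.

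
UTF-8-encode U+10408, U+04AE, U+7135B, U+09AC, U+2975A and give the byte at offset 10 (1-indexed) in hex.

1-indexed offset 10 is 0-indexed offset 9.
U+10408 → 4-byte form F0 90 90 88 at offsets 0–3.
U+04AE → 2-byte form D2 AE at offsets 4–5.
U+7135B → 4-byte form F1 B1 8D 9B at offsets 6–9.
Offset 9 falls in char 3's range; it's byte 4 of F1 B1 8D 9B = 0x9B.

0x9B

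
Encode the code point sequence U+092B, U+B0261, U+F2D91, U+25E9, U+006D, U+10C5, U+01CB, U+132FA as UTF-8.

E0 A4 AB F2 B0 89 A1 F3 B2 B6 91 E2 97 A9 6D E1 83 85 C7 8B F0 93 8B BA

U+092B: 3-byte form → E0 A4 AB.
U+B0261: 4-byte form → F2 B0 89 A1.
U+F2D91: 4-byte form → F3 B2 B6 91.
U+25E9: 3-byte form → E2 97 A9.
U+006D: 1-byte form → 6D.
U+10C5: 3-byte form → E1 83 85.
U+01CB: 2-byte form → C7 8B.
U+132FA: 4-byte form → F0 93 8B BA.
Concatenated (24 bytes): E0 A4 AB F2 B0 89 A1 F3 B2 B6 91 E2 97 A9 6D E1 83 85 C7 8B F0 93 8B BA.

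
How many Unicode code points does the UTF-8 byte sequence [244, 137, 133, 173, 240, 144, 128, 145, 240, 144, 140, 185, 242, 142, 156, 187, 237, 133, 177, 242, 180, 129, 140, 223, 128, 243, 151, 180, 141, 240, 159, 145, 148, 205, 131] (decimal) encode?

10

Byte at offset 0: 0xF4 = 11110100 → 4-byte char (#1). Advance 4.
Byte at offset 4: 0xF0 = 11110000 → 4-byte char (#2). Advance 4.
Byte at offset 8: 0xF0 = 11110000 → 4-byte char (#3). Advance 4.
Byte at offset 12: 0xF2 = 11110010 → 4-byte char (#4). Advance 4.
Byte at offset 16: 0xED = 11101101 → 3-byte char (#5). Advance 3.
Byte at offset 19: 0xF2 = 11110010 → 4-byte char (#6). Advance 4.
Byte at offset 23: 0xDF = 11011111 → 2-byte char (#7). Advance 2.
Byte at offset 25: 0xF3 = 11110011 → 4-byte char (#8). Advance 4.
Byte at offset 29: 0xF0 = 11110000 → 4-byte char (#9). Advance 4.
Byte at offset 33: 0xCD = 11001101 → 2-byte char (#10). Advance 2.
Reached end at offset 35 after 10 code points.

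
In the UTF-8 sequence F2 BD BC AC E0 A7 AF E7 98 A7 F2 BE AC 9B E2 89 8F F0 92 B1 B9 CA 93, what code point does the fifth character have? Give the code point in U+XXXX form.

Offset 0: leading byte 0xF2 = 11110010 → 4-byte char #1 = F2 BD BC AC.
Offset 4: leading byte 0xE0 = 11100000 → 3-byte char #2 = E0 A7 AF.
Offset 7: leading byte 0xE7 = 11100111 → 3-byte char #3 = E7 98 A7.
Offset 10: leading byte 0xF2 = 11110010 → 4-byte char #4 = F2 BE AC 9B.
Offset 14: leading byte 0xE2 = 11100010 → 3-byte char #5 = E2 89 8F.
Leading byte 0xE2 = 11100010 matches 1110xxxx → 3-byte sequence.
Byte 1: 0xE2 = 11100010, payload 0010 (4 bits).
Byte 2: 0x89 = 10001001 (10xxxxxx ✓), payload 001001.
Byte 3: 0x8F = 10001111 (10xxxxxx ✓), payload 001111.
Concatenate: 0010001001001111 = 0x224F (16 bits → U+224F).

U+224F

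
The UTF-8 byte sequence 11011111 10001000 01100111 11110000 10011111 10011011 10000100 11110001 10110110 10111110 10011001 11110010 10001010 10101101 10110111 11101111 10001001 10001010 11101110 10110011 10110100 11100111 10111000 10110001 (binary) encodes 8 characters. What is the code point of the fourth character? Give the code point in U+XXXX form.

U+76F99

Offset 0: leading byte 0xDF = 11011111 → 2-byte char #1 = DF 88.
Offset 2: leading byte 0x67 = 01100111 → 1-byte char #2 = 67.
Offset 3: leading byte 0xF0 = 11110000 → 4-byte char #3 = F0 9F 9B 84.
Offset 7: leading byte 0xF1 = 11110001 → 4-byte char #4 = F1 B6 BE 99.
Leading byte 0xF1 = 11110001 matches 11110xxx → 4-byte sequence.
Byte 1: 0xF1 = 11110001, payload 001 (3 bits).
Byte 2: 0xB6 = 10110110 (10xxxxxx ✓), payload 110110.
Byte 3: 0xBE = 10111110 (10xxxxxx ✓), payload 111110.
Byte 4: 0x99 = 10011001 (10xxxxxx ✓), payload 011001.
Concatenate: 001110110111110011001 = 0x76F99 (21 bits → U+76F99).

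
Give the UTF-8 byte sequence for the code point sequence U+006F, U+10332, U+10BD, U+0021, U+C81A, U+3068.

6F F0 90 8C B2 E1 82 BD 21 EC A0 9A E3 81 A8

U+006F: 1-byte form → 6F.
U+10332: 4-byte form → F0 90 8C B2.
U+10BD: 3-byte form → E1 82 BD.
U+0021: 1-byte form → 21.
U+C81A: 3-byte form → EC A0 9A.
U+3068: 3-byte form → E3 81 A8.
Concatenated (15 bytes): 6F F0 90 8C B2 E1 82 BD 21 EC A0 9A E3 81 A8.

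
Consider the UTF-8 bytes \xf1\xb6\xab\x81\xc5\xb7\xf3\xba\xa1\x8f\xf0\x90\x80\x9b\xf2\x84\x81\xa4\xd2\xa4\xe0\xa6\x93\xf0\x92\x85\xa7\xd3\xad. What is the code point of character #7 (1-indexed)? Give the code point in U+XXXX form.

Offset 0: leading byte 0xF1 = 11110001 → 4-byte char #1 = F1 B6 AB 81.
Offset 4: leading byte 0xC5 = 11000101 → 2-byte char #2 = C5 B7.
Offset 6: leading byte 0xF3 = 11110011 → 4-byte char #3 = F3 BA A1 8F.
Offset 10: leading byte 0xF0 = 11110000 → 4-byte char #4 = F0 90 80 9B.
Offset 14: leading byte 0xF2 = 11110010 → 4-byte char #5 = F2 84 81 A4.
Offset 18: leading byte 0xD2 = 11010010 → 2-byte char #6 = D2 A4.
Offset 20: leading byte 0xE0 = 11100000 → 3-byte char #7 = E0 A6 93.
Leading byte 0xE0 = 11100000 matches 1110xxxx → 3-byte sequence.
Byte 1: 0xE0 = 11100000, payload 0000 (4 bits).
Byte 2: 0xA6 = 10100110 (10xxxxxx ✓), payload 100110.
Byte 3: 0x93 = 10010011 (10xxxxxx ✓), payload 010011.
Concatenate: 0000100110010011 = 0x993 (16 bits → U+0993).

U+0993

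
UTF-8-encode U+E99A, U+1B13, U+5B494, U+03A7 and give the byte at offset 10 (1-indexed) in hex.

1-indexed offset 10 is 0-indexed offset 9.
U+E99A → 3-byte form EE A6 9A at offsets 0–2.
U+1B13 → 3-byte form E1 AC 93 at offsets 3–5.
U+5B494 → 4-byte form F1 9B 92 94 at offsets 6–9.
Offset 9 falls in char 3's range; it's byte 4 of F1 9B 92 94 = 0x94.

0x94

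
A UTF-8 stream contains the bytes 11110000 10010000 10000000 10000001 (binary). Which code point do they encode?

Leading byte 0xF0 = 11110000 matches 11110xxx → 4-byte sequence.
Byte 1: 0xF0 = 11110000, payload 000 (3 bits).
Byte 2: 0x90 = 10010000 (10xxxxxx ✓), payload 010000.
Byte 3: 0x80 = 10000000 (10xxxxxx ✓), payload 000000.
Byte 4: 0x81 = 10000001 (10xxxxxx ✓), payload 000001.
Concatenate: 000010000000000000001 = 0x10001 (21 bits → U+10001).

U+10001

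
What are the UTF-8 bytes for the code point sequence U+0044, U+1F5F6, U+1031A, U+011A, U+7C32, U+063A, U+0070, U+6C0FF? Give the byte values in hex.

44 F0 9F 97 B6 F0 90 8C 9A C4 9A E7 B0 B2 D8 BA 70 F1 AC 83 BF

U+0044: 1-byte form → 44.
U+1F5F6: 4-byte form → F0 9F 97 B6.
U+1031A: 4-byte form → F0 90 8C 9A.
U+011A: 2-byte form → C4 9A.
U+7C32: 3-byte form → E7 B0 B2.
U+063A: 2-byte form → D8 BA.
U+0070: 1-byte form → 70.
U+6C0FF: 4-byte form → F1 AC 83 BF.
Concatenated (21 bytes): 44 F0 9F 97 B6 F0 90 8C 9A C4 9A E7 B0 B2 D8 BA 70 F1 AC 83 BF.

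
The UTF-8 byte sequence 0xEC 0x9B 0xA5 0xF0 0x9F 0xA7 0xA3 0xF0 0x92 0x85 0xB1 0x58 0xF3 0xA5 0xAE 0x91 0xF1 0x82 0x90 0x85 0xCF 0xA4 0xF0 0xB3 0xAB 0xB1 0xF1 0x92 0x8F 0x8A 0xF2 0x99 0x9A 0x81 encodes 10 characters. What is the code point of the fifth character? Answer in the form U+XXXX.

Offset 0: leading byte 0xEC = 11101100 → 3-byte char #1 = EC 9B A5.
Offset 3: leading byte 0xF0 = 11110000 → 4-byte char #2 = F0 9F A7 A3.
Offset 7: leading byte 0xF0 = 11110000 → 4-byte char #3 = F0 92 85 B1.
Offset 11: leading byte 0x58 = 01011000 → 1-byte char #4 = 58.
Offset 12: leading byte 0xF3 = 11110011 → 4-byte char #5 = F3 A5 AE 91.
Leading byte 0xF3 = 11110011 matches 11110xxx → 4-byte sequence.
Byte 1: 0xF3 = 11110011, payload 011 (3 bits).
Byte 2: 0xA5 = 10100101 (10xxxxxx ✓), payload 100101.
Byte 3: 0xAE = 10101110 (10xxxxxx ✓), payload 101110.
Byte 4: 0x91 = 10010001 (10xxxxxx ✓), payload 010001.
Concatenate: 011100101101110010001 = 0xE5B91 (21 bits → U+E5B91).

U+E5B91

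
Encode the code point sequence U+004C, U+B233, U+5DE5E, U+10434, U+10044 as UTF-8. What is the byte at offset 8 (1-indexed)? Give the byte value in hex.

0x9E

1-indexed offset 8 is 0-indexed offset 7.
U+004C → 1-byte form 4C at offsets 0–0.
U+B233 → 3-byte form EB 88 B3 at offsets 1–3.
U+5DE5E → 4-byte form F1 9D B9 9E at offsets 4–7.
Offset 7 falls in char 3's range; it's byte 4 of F1 9D B9 9E = 0x9E.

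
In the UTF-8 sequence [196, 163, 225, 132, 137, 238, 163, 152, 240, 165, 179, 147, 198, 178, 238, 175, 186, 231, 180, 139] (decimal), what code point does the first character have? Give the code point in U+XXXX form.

U+0123

Offset 0: leading byte 0xC4 = 11000100 → 2-byte char #1 = C4 A3.
Leading byte 0xC4 = 11000100 matches 110xxxxx → 2-byte sequence.
Byte 1: 0xC4 = 11000100, payload 00100 (5 bits).
Byte 2: 0xA3 = 10100011 (10xxxxxx ✓), payload 100011.
Concatenate: 00100100011 = 0x123 (11 bits → U+0123).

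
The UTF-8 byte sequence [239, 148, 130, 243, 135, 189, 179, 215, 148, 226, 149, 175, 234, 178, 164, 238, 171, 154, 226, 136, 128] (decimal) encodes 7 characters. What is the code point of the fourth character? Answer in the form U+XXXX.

U+256F

Offset 0: leading byte 0xEF = 11101111 → 3-byte char #1 = EF 94 82.
Offset 3: leading byte 0xF3 = 11110011 → 4-byte char #2 = F3 87 BD B3.
Offset 7: leading byte 0xD7 = 11010111 → 2-byte char #3 = D7 94.
Offset 9: leading byte 0xE2 = 11100010 → 3-byte char #4 = E2 95 AF.
Leading byte 0xE2 = 11100010 matches 1110xxxx → 3-byte sequence.
Byte 1: 0xE2 = 11100010, payload 0010 (4 bits).
Byte 2: 0x95 = 10010101 (10xxxxxx ✓), payload 010101.
Byte 3: 0xAF = 10101111 (10xxxxxx ✓), payload 101111.
Concatenate: 0010010101101111 = 0x256F (16 bits → U+256F).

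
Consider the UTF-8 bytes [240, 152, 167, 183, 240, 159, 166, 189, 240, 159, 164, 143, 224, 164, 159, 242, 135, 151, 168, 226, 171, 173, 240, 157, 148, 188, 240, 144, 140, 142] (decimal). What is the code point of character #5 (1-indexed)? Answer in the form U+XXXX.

Offset 0: leading byte 0xF0 = 11110000 → 4-byte char #1 = F0 98 A7 B7.
Offset 4: leading byte 0xF0 = 11110000 → 4-byte char #2 = F0 9F A6 BD.
Offset 8: leading byte 0xF0 = 11110000 → 4-byte char #3 = F0 9F A4 8F.
Offset 12: leading byte 0xE0 = 11100000 → 3-byte char #4 = E0 A4 9F.
Offset 15: leading byte 0xF2 = 11110010 → 4-byte char #5 = F2 87 97 A8.
Leading byte 0xF2 = 11110010 matches 11110xxx → 4-byte sequence.
Byte 1: 0xF2 = 11110010, payload 010 (3 bits).
Byte 2: 0x87 = 10000111 (10xxxxxx ✓), payload 000111.
Byte 3: 0x97 = 10010111 (10xxxxxx ✓), payload 010111.
Byte 4: 0xA8 = 10101000 (10xxxxxx ✓), payload 101000.
Concatenate: 010000111010111101000 = 0x875E8 (21 bits → U+875E8).

U+875E8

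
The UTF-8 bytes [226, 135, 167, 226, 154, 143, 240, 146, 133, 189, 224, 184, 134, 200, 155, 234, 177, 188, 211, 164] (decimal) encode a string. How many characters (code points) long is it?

Byte at offset 0: 0xE2 = 11100010 → 3-byte char (#1). Advance 3.
Byte at offset 3: 0xE2 = 11100010 → 3-byte char (#2). Advance 3.
Byte at offset 6: 0xF0 = 11110000 → 4-byte char (#3). Advance 4.
Byte at offset 10: 0xE0 = 11100000 → 3-byte char (#4). Advance 3.
Byte at offset 13: 0xC8 = 11001000 → 2-byte char (#5). Advance 2.
Byte at offset 15: 0xEA = 11101010 → 3-byte char (#6). Advance 3.
Byte at offset 18: 0xD3 = 11010011 → 2-byte char (#7). Advance 2.
Reached end at offset 20 after 7 code points.

7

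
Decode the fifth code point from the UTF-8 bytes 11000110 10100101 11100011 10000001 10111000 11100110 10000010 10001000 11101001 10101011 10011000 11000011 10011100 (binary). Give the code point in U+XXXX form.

U+00DC

Offset 0: leading byte 0xC6 = 11000110 → 2-byte char #1 = C6 A5.
Offset 2: leading byte 0xE3 = 11100011 → 3-byte char #2 = E3 81 B8.
Offset 5: leading byte 0xE6 = 11100110 → 3-byte char #3 = E6 82 88.
Offset 8: leading byte 0xE9 = 11101001 → 3-byte char #4 = E9 AB 98.
Offset 11: leading byte 0xC3 = 11000011 → 2-byte char #5 = C3 9C.
Leading byte 0xC3 = 11000011 matches 110xxxxx → 2-byte sequence.
Byte 1: 0xC3 = 11000011, payload 00011 (5 bits).
Byte 2: 0x9C = 10011100 (10xxxxxx ✓), payload 011100.
Concatenate: 00011011100 = 0xDC (11 bits → U+00DC).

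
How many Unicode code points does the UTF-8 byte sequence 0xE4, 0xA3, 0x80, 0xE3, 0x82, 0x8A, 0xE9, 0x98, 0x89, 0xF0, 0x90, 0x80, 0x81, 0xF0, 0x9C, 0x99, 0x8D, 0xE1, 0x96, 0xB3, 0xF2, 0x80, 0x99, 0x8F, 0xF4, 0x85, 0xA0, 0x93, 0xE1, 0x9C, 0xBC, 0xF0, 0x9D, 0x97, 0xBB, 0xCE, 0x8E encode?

Byte at offset 0: 0xE4 = 11100100 → 3-byte char (#1). Advance 3.
Byte at offset 3: 0xE3 = 11100011 → 3-byte char (#2). Advance 3.
Byte at offset 6: 0xE9 = 11101001 → 3-byte char (#3). Advance 3.
Byte at offset 9: 0xF0 = 11110000 → 4-byte char (#4). Advance 4.
Byte at offset 13: 0xF0 = 11110000 → 4-byte char (#5). Advance 4.
Byte at offset 17: 0xE1 = 11100001 → 3-byte char (#6). Advance 3.
Byte at offset 20: 0xF2 = 11110010 → 4-byte char (#7). Advance 4.
Byte at offset 24: 0xF4 = 11110100 → 4-byte char (#8). Advance 4.
Byte at offset 28: 0xE1 = 11100001 → 3-byte char (#9). Advance 3.
Byte at offset 31: 0xF0 = 11110000 → 4-byte char (#10). Advance 4.
Byte at offset 35: 0xCE = 11001110 → 2-byte char (#11). Advance 2.
Reached end at offset 37 after 11 code points.

11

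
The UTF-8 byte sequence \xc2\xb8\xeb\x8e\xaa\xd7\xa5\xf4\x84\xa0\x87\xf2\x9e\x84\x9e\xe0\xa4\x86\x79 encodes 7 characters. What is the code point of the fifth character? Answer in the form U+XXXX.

Offset 0: leading byte 0xC2 = 11000010 → 2-byte char #1 = C2 B8.
Offset 2: leading byte 0xEB = 11101011 → 3-byte char #2 = EB 8E AA.
Offset 5: leading byte 0xD7 = 11010111 → 2-byte char #3 = D7 A5.
Offset 7: leading byte 0xF4 = 11110100 → 4-byte char #4 = F4 84 A0 87.
Offset 11: leading byte 0xF2 = 11110010 → 4-byte char #5 = F2 9E 84 9E.
Leading byte 0xF2 = 11110010 matches 11110xxx → 4-byte sequence.
Byte 1: 0xF2 = 11110010, payload 010 (3 bits).
Byte 2: 0x9E = 10011110 (10xxxxxx ✓), payload 011110.
Byte 3: 0x84 = 10000100 (10xxxxxx ✓), payload 000100.
Byte 4: 0x9E = 10011110 (10xxxxxx ✓), payload 011110.
Concatenate: 010011110000100011110 = 0x9E11E (21 bits → U+9E11E).

U+9E11E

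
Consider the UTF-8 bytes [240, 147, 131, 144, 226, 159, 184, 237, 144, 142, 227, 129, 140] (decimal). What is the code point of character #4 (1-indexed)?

Offset 0: leading byte 0xF0 = 11110000 → 4-byte char #1 = F0 93 83 90.
Offset 4: leading byte 0xE2 = 11100010 → 3-byte char #2 = E2 9F B8.
Offset 7: leading byte 0xED = 11101101 → 3-byte char #3 = ED 90 8E.
Offset 10: leading byte 0xE3 = 11100011 → 3-byte char #4 = E3 81 8C.
Leading byte 0xE3 = 11100011 matches 1110xxxx → 3-byte sequence.
Byte 1: 0xE3 = 11100011, payload 0011 (4 bits).
Byte 2: 0x81 = 10000001 (10xxxxxx ✓), payload 000001.
Byte 3: 0x8C = 10001100 (10xxxxxx ✓), payload 001100.
Concatenate: 0011000001001100 = 0x304C (16 bits → U+304C).

U+304C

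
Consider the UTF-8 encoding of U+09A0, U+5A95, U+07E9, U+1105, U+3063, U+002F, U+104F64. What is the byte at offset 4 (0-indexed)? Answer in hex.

0xAA

U+09A0 → 3-byte form E0 A6 A0 at offsets 0–2.
U+5A95 → 3-byte form E5 AA 95 at offsets 3–5.
Offset 4 falls in char 2's range; it's byte 2 of E5 AA 95 = 0xAA.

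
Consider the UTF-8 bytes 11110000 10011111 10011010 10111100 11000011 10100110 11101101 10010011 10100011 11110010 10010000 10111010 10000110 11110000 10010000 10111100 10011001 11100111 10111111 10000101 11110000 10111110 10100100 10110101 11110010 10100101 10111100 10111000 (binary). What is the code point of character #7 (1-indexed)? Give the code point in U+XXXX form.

U+3E935

Offset 0: leading byte 0xF0 = 11110000 → 4-byte char #1 = F0 9F 9A BC.
Offset 4: leading byte 0xC3 = 11000011 → 2-byte char #2 = C3 A6.
Offset 6: leading byte 0xED = 11101101 → 3-byte char #3 = ED 93 A3.
Offset 9: leading byte 0xF2 = 11110010 → 4-byte char #4 = F2 90 BA 86.
Offset 13: leading byte 0xF0 = 11110000 → 4-byte char #5 = F0 90 BC 99.
Offset 17: leading byte 0xE7 = 11100111 → 3-byte char #6 = E7 BF 85.
Offset 20: leading byte 0xF0 = 11110000 → 4-byte char #7 = F0 BE A4 B5.
Leading byte 0xF0 = 11110000 matches 11110xxx → 4-byte sequence.
Byte 1: 0xF0 = 11110000, payload 000 (3 bits).
Byte 2: 0xBE = 10111110 (10xxxxxx ✓), payload 111110.
Byte 3: 0xA4 = 10100100 (10xxxxxx ✓), payload 100100.
Byte 4: 0xB5 = 10110101 (10xxxxxx ✓), payload 110101.
Concatenate: 000111110100100110101 = 0x3E935 (21 bits → U+3E935).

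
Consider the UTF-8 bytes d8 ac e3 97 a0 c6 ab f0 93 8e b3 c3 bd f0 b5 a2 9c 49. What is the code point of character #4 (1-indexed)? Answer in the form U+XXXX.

Offset 0: leading byte 0xD8 = 11011000 → 2-byte char #1 = D8 AC.
Offset 2: leading byte 0xE3 = 11100011 → 3-byte char #2 = E3 97 A0.
Offset 5: leading byte 0xC6 = 11000110 → 2-byte char #3 = C6 AB.
Offset 7: leading byte 0xF0 = 11110000 → 4-byte char #4 = F0 93 8E B3.
Leading byte 0xF0 = 11110000 matches 11110xxx → 4-byte sequence.
Byte 1: 0xF0 = 11110000, payload 000 (3 bits).
Byte 2: 0x93 = 10010011 (10xxxxxx ✓), payload 010011.
Byte 3: 0x8E = 10001110 (10xxxxxx ✓), payload 001110.
Byte 4: 0xB3 = 10110011 (10xxxxxx ✓), payload 110011.
Concatenate: 000010011001110110011 = 0x133B3 (21 bits → U+133B3).

U+133B3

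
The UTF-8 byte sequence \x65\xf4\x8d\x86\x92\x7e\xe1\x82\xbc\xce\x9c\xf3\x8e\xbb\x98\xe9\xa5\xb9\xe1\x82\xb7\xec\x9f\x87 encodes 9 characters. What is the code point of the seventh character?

Offset 0: leading byte 0x65 = 01100101 → 1-byte char #1 = 65.
Offset 1: leading byte 0xF4 = 11110100 → 4-byte char #2 = F4 8D 86 92.
Offset 5: leading byte 0x7E = 01111110 → 1-byte char #3 = 7E.
Offset 6: leading byte 0xE1 = 11100001 → 3-byte char #4 = E1 82 BC.
Offset 9: leading byte 0xCE = 11001110 → 2-byte char #5 = CE 9C.
Offset 11: leading byte 0xF3 = 11110011 → 4-byte char #6 = F3 8E BB 98.
Offset 15: leading byte 0xE9 = 11101001 → 3-byte char #7 = E9 A5 B9.
Leading byte 0xE9 = 11101001 matches 1110xxxx → 3-byte sequence.
Byte 1: 0xE9 = 11101001, payload 1001 (4 bits).
Byte 2: 0xA5 = 10100101 (10xxxxxx ✓), payload 100101.
Byte 3: 0xB9 = 10111001 (10xxxxxx ✓), payload 111001.
Concatenate: 1001100101111001 = 0x9979 (16 bits → U+9979).

U+9979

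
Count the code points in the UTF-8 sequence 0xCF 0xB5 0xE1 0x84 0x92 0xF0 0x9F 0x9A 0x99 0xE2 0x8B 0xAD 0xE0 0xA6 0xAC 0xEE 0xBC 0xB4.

Byte at offset 0: 0xCF = 11001111 → 2-byte char (#1). Advance 2.
Byte at offset 2: 0xE1 = 11100001 → 3-byte char (#2). Advance 3.
Byte at offset 5: 0xF0 = 11110000 → 4-byte char (#3). Advance 4.
Byte at offset 9: 0xE2 = 11100010 → 3-byte char (#4). Advance 3.
Byte at offset 12: 0xE0 = 11100000 → 3-byte char (#5). Advance 3.
Byte at offset 15: 0xEE = 11101110 → 3-byte char (#6). Advance 3.
Reached end at offset 18 after 6 code points.

6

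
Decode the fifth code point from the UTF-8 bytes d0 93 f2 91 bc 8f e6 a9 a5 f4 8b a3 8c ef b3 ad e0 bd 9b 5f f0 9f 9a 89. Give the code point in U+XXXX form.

Offset 0: leading byte 0xD0 = 11010000 → 2-byte char #1 = D0 93.
Offset 2: leading byte 0xF2 = 11110010 → 4-byte char #2 = F2 91 BC 8F.
Offset 6: leading byte 0xE6 = 11100110 → 3-byte char #3 = E6 A9 A5.
Offset 9: leading byte 0xF4 = 11110100 → 4-byte char #4 = F4 8B A3 8C.
Offset 13: leading byte 0xEF = 11101111 → 3-byte char #5 = EF B3 AD.
Leading byte 0xEF = 11101111 matches 1110xxxx → 3-byte sequence.
Byte 1: 0xEF = 11101111, payload 1111 (4 bits).
Byte 2: 0xB3 = 10110011 (10xxxxxx ✓), payload 110011.
Byte 3: 0xAD = 10101101 (10xxxxxx ✓), payload 101101.
Concatenate: 1111110011101101 = 0xFCED (16 bits → U+FCED).

U+FCED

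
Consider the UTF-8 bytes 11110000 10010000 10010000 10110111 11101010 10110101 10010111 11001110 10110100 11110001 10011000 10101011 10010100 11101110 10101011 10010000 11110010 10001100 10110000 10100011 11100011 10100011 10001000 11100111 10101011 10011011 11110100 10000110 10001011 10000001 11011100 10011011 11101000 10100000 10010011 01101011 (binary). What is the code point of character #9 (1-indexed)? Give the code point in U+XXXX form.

Offset 0: leading byte 0xF0 = 11110000 → 4-byte char #1 = F0 90 90 B7.
Offset 4: leading byte 0xEA = 11101010 → 3-byte char #2 = EA B5 97.
Offset 7: leading byte 0xCE = 11001110 → 2-byte char #3 = CE B4.
Offset 9: leading byte 0xF1 = 11110001 → 4-byte char #4 = F1 98 AB 94.
Offset 13: leading byte 0xEE = 11101110 → 3-byte char #5 = EE AB 90.
Offset 16: leading byte 0xF2 = 11110010 → 4-byte char #6 = F2 8C B0 A3.
Offset 20: leading byte 0xE3 = 11100011 → 3-byte char #7 = E3 A3 88.
Offset 23: leading byte 0xE7 = 11100111 → 3-byte char #8 = E7 AB 9B.
Offset 26: leading byte 0xF4 = 11110100 → 4-byte char #9 = F4 86 8B 81.
Leading byte 0xF4 = 11110100 matches 11110xxx → 4-byte sequence.
Byte 1: 0xF4 = 11110100, payload 100 (3 bits).
Byte 2: 0x86 = 10000110 (10xxxxxx ✓), payload 000110.
Byte 3: 0x8B = 10001011 (10xxxxxx ✓), payload 001011.
Byte 4: 0x81 = 10000001 (10xxxxxx ✓), payload 000001.
Concatenate: 100000110001011000001 = 0x1062C1 (21 bits → U+1062C1).

U+1062C1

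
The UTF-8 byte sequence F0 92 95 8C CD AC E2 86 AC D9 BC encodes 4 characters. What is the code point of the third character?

Offset 0: leading byte 0xF0 = 11110000 → 4-byte char #1 = F0 92 95 8C.
Offset 4: leading byte 0xCD = 11001101 → 2-byte char #2 = CD AC.
Offset 6: leading byte 0xE2 = 11100010 → 3-byte char #3 = E2 86 AC.
Leading byte 0xE2 = 11100010 matches 1110xxxx → 3-byte sequence.
Byte 1: 0xE2 = 11100010, payload 0010 (4 bits).
Byte 2: 0x86 = 10000110 (10xxxxxx ✓), payload 000110.
Byte 3: 0xAC = 10101100 (10xxxxxx ✓), payload 101100.
Concatenate: 0010000110101100 = 0x21AC (16 bits → U+21AC).

U+21AC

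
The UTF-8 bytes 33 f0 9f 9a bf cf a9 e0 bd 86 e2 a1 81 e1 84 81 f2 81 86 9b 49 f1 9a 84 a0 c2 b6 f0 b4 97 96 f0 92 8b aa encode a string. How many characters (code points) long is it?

Byte at offset 0: 0x33 = 00110011 → 1-byte char (#1). Advance 1.
Byte at offset 1: 0xF0 = 11110000 → 4-byte char (#2). Advance 4.
Byte at offset 5: 0xCF = 11001111 → 2-byte char (#3). Advance 2.
Byte at offset 7: 0xE0 = 11100000 → 3-byte char (#4). Advance 3.
Byte at offset 10: 0xE2 = 11100010 → 3-byte char (#5). Advance 3.
Byte at offset 13: 0xE1 = 11100001 → 3-byte char (#6). Advance 3.
Byte at offset 16: 0xF2 = 11110010 → 4-byte char (#7). Advance 4.
Byte at offset 20: 0x49 = 01001001 → 1-byte char (#8). Advance 1.
Byte at offset 21: 0xF1 = 11110001 → 4-byte char (#9). Advance 4.
Byte at offset 25: 0xC2 = 11000010 → 2-byte char (#10). Advance 2.
Byte at offset 27: 0xF0 = 11110000 → 4-byte char (#11). Advance 4.
Byte at offset 31: 0xF0 = 11110000 → 4-byte char (#12). Advance 4.
Reached end at offset 35 after 12 code points.

12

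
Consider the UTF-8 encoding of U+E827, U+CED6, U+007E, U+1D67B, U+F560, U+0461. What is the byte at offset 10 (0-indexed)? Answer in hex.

U+E827 → 3-byte form EE A0 A7 at offsets 0–2.
U+CED6 → 3-byte form EC BB 96 at offsets 3–5.
U+007E → 1-byte form 7E at offsets 6–6.
U+1D67B → 4-byte form F0 9D 99 BB at offsets 7–10.
Offset 10 falls in char 4's range; it's byte 4 of F0 9D 99 BB = 0xBB.

0xBB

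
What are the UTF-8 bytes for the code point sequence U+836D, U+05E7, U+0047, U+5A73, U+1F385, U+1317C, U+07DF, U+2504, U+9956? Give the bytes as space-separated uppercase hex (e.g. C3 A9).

E8 8D AD D7 A7 47 E5 A9 B3 F0 9F 8E 85 F0 93 85 BC DF 9F E2 94 84 E9 A5 96

U+836D: 3-byte form → E8 8D AD.
U+05E7: 2-byte form → D7 A7.
U+0047: 1-byte form → 47.
U+5A73: 3-byte form → E5 A9 B3.
U+1F385: 4-byte form → F0 9F 8E 85.
U+1317C: 4-byte form → F0 93 85 BC.
U+07DF: 2-byte form → DF 9F.
U+2504: 3-byte form → E2 94 84.
U+9956: 3-byte form → E9 A5 96.
Concatenated (25 bytes): E8 8D AD D7 A7 47 E5 A9 B3 F0 9F 8E 85 F0 93 85 BC DF 9F E2 94 84 E9 A5 96.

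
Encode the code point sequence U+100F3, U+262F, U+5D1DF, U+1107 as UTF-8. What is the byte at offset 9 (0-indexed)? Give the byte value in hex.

0x87

U+100F3 → 4-byte form F0 90 83 B3 at offsets 0–3.
U+262F → 3-byte form E2 98 AF at offsets 4–6.
U+5D1DF → 4-byte form F1 9D 87 9F at offsets 7–10.
Offset 9 falls in char 3's range; it's byte 3 of F1 9D 87 9F = 0x87.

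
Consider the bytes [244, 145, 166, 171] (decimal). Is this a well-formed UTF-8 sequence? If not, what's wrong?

Leading byte 0xF4 = 11110100 → 4-byte form.
Payload = 0x1119AB, which exceeds U+10FFFF, the maximum Unicode code point. (Leading bytes F5–FF, or F4 followed by ≥ 0x90, are invalid.)

invalid (encodes a value above U+10FFFF)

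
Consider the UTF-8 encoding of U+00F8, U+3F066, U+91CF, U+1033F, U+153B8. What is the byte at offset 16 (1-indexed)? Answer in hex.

0x8E

1-indexed offset 16 is 0-indexed offset 15.
U+00F8 → 2-byte form C3 B8 at offsets 0–1.
U+3F066 → 4-byte form F0 BF 81 A6 at offsets 2–5.
U+91CF → 3-byte form E9 87 8F at offsets 6–8.
U+1033F → 4-byte form F0 90 8C BF at offsets 9–12.
U+153B8 → 4-byte form F0 95 8E B8 at offsets 13–16.
Offset 15 falls in char 5's range; it's byte 3 of F0 95 8E B8 = 0x8E.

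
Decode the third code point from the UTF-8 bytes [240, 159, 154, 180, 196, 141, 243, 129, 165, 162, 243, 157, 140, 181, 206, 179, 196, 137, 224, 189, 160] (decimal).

U+C1962

Offset 0: leading byte 0xF0 = 11110000 → 4-byte char #1 = F0 9F 9A B4.
Offset 4: leading byte 0xC4 = 11000100 → 2-byte char #2 = C4 8D.
Offset 6: leading byte 0xF3 = 11110011 → 4-byte char #3 = F3 81 A5 A2.
Leading byte 0xF3 = 11110011 matches 11110xxx → 4-byte sequence.
Byte 1: 0xF3 = 11110011, payload 011 (3 bits).
Byte 2: 0x81 = 10000001 (10xxxxxx ✓), payload 000001.
Byte 3: 0xA5 = 10100101 (10xxxxxx ✓), payload 100101.
Byte 4: 0xA2 = 10100010 (10xxxxxx ✓), payload 100010.
Concatenate: 011000001100101100010 = 0xC1962 (21 bits → U+C1962).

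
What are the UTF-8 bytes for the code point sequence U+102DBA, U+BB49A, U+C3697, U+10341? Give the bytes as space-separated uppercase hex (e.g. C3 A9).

F4 82 B6 BA F2 BB 92 9A F3 83 9A 97 F0 90 8D 81

U+102DBA: 4-byte form → F4 82 B6 BA.
U+BB49A: 4-byte form → F2 BB 92 9A.
U+C3697: 4-byte form → F3 83 9A 97.
U+10341: 4-byte form → F0 90 8D 81.
Concatenated (16 bytes): F4 82 B6 BA F2 BB 92 9A F3 83 9A 97 F0 90 8D 81.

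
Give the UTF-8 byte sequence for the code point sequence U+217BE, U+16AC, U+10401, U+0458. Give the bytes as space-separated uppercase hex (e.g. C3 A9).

U+217BE: 4-byte form → F0 A1 9E BE.
U+16AC: 3-byte form → E1 9A AC.
U+10401: 4-byte form → F0 90 90 81.
U+0458: 2-byte form → D1 98.
Concatenated (13 bytes): F0 A1 9E BE E1 9A AC F0 90 90 81 D1 98.

F0 A1 9E BE E1 9A AC F0 90 90 81 D1 98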